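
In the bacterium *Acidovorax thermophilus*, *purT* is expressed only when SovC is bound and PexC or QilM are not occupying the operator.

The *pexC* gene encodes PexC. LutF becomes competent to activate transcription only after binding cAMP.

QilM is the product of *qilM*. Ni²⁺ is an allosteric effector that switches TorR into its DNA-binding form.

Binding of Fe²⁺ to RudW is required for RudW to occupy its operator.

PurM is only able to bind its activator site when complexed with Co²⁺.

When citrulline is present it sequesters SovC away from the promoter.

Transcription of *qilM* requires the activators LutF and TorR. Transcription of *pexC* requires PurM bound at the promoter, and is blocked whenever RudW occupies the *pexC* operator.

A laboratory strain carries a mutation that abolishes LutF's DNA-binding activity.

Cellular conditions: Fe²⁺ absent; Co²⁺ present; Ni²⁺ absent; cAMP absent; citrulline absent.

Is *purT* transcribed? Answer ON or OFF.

Co²⁺ is present, so PurM is active.
Fe²⁺ is absent, so RudW is inactive.
No repressor is bound and PurM is active, so *pexC* is transcribed.
So PexC is produced and active.
LutF is non-functional in this strain, so it has no effect.
Ni²⁺ is absent, so TorR is inactive.
Required activator LutF is absent, so *qilM* is not transcribed.
So QilM is not produced.
Citrulline is absent, so SovC is active.
With repressor PexC bound, *purT* is not transcribed.

OFF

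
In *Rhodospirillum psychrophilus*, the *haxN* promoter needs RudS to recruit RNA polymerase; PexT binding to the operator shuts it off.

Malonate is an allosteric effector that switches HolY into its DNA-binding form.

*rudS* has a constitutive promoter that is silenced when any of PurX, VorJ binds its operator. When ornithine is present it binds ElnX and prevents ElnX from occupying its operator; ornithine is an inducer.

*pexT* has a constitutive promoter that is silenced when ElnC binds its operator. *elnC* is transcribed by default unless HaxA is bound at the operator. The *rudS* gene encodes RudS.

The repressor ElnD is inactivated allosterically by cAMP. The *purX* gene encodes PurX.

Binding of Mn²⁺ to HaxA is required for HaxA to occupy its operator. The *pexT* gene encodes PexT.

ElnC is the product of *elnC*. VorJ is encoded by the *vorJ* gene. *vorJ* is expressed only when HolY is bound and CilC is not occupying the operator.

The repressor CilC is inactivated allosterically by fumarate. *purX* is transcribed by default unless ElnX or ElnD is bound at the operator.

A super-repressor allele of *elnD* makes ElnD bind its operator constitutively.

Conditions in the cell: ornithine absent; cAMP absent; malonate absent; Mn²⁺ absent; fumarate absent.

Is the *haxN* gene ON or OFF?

ON

Ornithine is absent, so ElnX is active.
ElnD is constitutively active in this strain.
With repressor ElnX bound, *purX* is not transcribed.
So PurX is not produced.
Fumarate is absent, so CilC is active.
Malonate is absent, so HolY is inactive.
With repressor CilC bound, *vorJ* is not transcribed.
So VorJ is not produced.
With no repressor bound, *rudS* is transcribed.
So RudS is produced and active.
Mn²⁺ is absent, so HaxA is inactive.
With no repressor bound, *elnC* is transcribed.
So ElnC is produced and active.
With repressor ElnC bound, *pexT* is not transcribed.
So PexT is not produced.
No repressor is bound and RudS is active, so *haxN* is transcribed.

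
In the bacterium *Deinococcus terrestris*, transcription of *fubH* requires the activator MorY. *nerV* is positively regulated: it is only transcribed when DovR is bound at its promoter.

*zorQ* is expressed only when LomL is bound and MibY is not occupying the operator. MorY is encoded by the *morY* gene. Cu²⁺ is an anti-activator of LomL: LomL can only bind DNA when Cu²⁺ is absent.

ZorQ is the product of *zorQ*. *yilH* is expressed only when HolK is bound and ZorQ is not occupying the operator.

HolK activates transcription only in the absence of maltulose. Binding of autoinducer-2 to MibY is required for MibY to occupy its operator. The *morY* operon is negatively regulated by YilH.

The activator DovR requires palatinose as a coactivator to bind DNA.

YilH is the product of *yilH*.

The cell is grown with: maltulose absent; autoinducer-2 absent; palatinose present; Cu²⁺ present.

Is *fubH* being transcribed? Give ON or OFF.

OFF

Autoinducer-2 is absent, so MibY is inactive.
Cu²⁺ is present, so LomL is inactive.
Required activator LomL is absent, so *zorQ* is not transcribed.
So ZorQ is not produced.
Maltulose is absent, so HolK is active.
No repressor is bound and HolK is active, so *yilH* is transcribed.
So YilH is produced and active.
With repressor YilH bound, *morY* is not transcribed.
So MorY is not produced.
Required activator MorY is absent, so *fubH* is not transcribed.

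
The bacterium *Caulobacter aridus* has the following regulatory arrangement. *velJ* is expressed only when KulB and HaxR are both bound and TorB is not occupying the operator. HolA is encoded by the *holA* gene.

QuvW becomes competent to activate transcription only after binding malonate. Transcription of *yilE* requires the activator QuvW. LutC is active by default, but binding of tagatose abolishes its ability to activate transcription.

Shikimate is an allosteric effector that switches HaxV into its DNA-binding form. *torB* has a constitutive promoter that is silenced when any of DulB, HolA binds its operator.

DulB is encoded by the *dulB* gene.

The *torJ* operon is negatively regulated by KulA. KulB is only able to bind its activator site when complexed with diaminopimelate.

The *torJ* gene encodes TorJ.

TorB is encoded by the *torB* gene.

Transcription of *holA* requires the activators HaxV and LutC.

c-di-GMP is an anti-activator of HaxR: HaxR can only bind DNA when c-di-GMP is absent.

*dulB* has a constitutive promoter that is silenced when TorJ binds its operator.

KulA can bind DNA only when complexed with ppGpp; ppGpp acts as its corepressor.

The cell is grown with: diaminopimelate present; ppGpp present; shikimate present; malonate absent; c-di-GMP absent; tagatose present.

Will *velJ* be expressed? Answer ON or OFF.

ppGpp is present, so KulA is active.
With repressor KulA bound, *torJ* is not transcribed.
So TorJ is not produced.
With no repressor bound, *dulB* is transcribed.
So DulB is produced and active.
Shikimate is present, so HaxV is active.
Tagatose is present, so LutC is inactive.
Required activator LutC is absent, so *holA* is not transcribed.
So HolA is not produced.
With repressor DulB bound, *torB* is not transcribed.
So TorB is not produced.
Diaminopimelate is present, so KulB is active.
c-di-GMP is absent, so HaxR is active.
No repressor is bound and KulB and HaxR are active, so *velJ* is transcribed.

ON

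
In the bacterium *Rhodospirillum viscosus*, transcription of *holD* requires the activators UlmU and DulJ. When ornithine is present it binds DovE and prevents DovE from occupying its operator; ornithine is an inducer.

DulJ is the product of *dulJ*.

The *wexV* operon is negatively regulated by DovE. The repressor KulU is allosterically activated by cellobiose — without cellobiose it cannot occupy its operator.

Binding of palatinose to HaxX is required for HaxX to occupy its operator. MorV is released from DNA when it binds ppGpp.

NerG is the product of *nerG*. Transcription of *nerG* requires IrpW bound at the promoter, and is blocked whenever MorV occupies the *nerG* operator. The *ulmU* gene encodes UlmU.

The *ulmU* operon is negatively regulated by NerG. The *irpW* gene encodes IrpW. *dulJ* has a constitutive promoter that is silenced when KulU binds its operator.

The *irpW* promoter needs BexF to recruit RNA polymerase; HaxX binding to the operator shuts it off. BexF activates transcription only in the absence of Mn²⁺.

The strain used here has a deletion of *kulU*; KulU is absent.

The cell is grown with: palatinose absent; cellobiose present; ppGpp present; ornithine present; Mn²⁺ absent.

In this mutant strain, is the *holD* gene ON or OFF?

ppGpp is present, so MorV is inactive.
Palatinose is absent, so HaxX is inactive.
Mn²⁺ is absent, so BexF is active.
No repressor is bound and BexF is active, so *irpW* is transcribed.
So IrpW is produced and active.
No repressor is bound and IrpW is active, so *nerG* is transcribed.
So NerG is produced and active.
With repressor NerG bound, *ulmU* is not transcribed.
So UlmU is not produced.
KulU is non-functional in this strain, so it has no effect.
With no repressor bound, *dulJ* is transcribed.
So DulJ is produced and active.
Required activator UlmU is absent, so *holD* is not transcribed.

OFF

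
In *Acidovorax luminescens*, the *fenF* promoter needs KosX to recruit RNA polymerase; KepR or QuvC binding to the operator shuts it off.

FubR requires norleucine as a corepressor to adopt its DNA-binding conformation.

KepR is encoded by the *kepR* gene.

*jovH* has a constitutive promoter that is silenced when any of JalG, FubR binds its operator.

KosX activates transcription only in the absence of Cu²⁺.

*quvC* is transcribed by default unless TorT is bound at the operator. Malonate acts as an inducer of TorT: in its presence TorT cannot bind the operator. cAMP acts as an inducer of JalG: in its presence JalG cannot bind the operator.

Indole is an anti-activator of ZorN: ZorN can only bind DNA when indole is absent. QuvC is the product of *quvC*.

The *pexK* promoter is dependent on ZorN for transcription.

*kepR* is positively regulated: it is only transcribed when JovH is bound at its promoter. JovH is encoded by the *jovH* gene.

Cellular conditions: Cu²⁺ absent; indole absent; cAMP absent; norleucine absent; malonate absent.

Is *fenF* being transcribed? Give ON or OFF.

cAMP is absent, so JalG is active.
Norleucine is absent, so FubR is inactive.
With repressor JalG bound, *jovH* is not transcribed.
So JovH is not produced.
Required activator JovH is absent, so *kepR* is not transcribed.
So KepR is not produced.
Malonate is absent, so TorT is active.
With repressor TorT bound, *quvC* is not transcribed.
So QuvC is not produced.
Cu²⁺ is absent, so KosX is active.
No repressor is bound and KosX is active, so *fenF* is transcribed.

ON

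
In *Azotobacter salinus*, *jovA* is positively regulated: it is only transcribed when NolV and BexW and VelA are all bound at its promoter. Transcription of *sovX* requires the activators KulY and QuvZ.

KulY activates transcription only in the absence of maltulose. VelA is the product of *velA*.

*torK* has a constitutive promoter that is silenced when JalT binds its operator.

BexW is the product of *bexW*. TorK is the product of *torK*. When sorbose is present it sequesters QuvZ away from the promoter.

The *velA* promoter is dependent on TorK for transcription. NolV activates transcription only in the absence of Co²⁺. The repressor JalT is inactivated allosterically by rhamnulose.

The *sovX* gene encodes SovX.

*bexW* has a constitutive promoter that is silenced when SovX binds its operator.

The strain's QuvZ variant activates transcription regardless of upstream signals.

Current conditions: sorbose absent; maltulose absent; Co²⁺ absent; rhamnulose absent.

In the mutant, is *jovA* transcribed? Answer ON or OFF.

Co²⁺ is absent, so NolV is active.
Maltulose is absent, so KulY is active.
QuvZ is constitutively active in this strain.
No repressor is bound and KulY and QuvZ are active, so *sovX* is transcribed.
So SovX is produced and active.
With repressor SovX bound, *bexW* is not transcribed.
So BexW is not produced.
Rhamnulose is absent, so JalT is active.
With repressor JalT bound, *torK* is not transcribed.
So TorK is not produced.
Required activator TorK is absent, so *velA* is not transcribed.
So VelA is not produced.
Required activator BexW is absent, so *jovA* is not transcribed.

OFF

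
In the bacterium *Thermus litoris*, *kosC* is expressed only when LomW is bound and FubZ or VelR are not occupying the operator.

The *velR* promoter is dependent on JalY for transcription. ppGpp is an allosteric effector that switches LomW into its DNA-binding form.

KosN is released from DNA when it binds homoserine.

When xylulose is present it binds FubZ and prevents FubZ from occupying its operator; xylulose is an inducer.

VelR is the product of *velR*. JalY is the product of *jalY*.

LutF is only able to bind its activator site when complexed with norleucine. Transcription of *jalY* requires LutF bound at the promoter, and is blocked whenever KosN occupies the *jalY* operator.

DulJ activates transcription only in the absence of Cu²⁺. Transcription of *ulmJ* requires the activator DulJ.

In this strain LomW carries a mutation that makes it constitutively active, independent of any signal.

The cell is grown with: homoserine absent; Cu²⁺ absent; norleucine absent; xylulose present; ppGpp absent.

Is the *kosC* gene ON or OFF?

LomW is constitutively active in this strain.
Xylulose is present, so FubZ is inactive.
Homoserine is absent, so KosN is active.
Norleucine is absent, so LutF is inactive.
With repressor KosN bound, *jalY* is not transcribed.
So JalY is not produced.
Required activator JalY is absent, so *velR* is not transcribed.
So VelR is not produced.
No repressor is bound and LomW is active, so *kosC* is transcribed.

ON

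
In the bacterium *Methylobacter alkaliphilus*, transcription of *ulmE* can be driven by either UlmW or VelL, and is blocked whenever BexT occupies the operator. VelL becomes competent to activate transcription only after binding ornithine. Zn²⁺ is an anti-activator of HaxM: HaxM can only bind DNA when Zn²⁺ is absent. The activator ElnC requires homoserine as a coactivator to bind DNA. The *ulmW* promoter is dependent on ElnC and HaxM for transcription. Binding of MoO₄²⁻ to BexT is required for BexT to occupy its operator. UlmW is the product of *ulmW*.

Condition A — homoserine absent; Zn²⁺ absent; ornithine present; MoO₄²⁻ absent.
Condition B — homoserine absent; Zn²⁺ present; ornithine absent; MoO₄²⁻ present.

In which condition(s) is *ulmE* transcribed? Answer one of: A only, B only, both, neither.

A only

Condition A:
Homoserine is absent, so ElnC is inactive.
Zn²⁺ is absent, so HaxM is active.
Required activator ElnC is absent, so *ulmW* is not transcribed.
So UlmW is not produced.
Ornithine is present, so VelL is active.
MoO₄²⁻ is absent, so BexT is inactive.
Activator VelL is present, so *ulmE* is transcribed.
→ *ulmE* is ON in A.
Condition B:
Homoserine is absent, so ElnC is inactive.
Zn²⁺ is present, so HaxM is inactive.
Required activator ElnC is absent, so *ulmW* is not transcribed.
So UlmW is not produced.
Ornithine is absent, so VelL is inactive.
MoO₄²⁻ is present, so BexT is active.
With repressor BexT bound, *ulmE* is not transcribed.
→ *ulmE* is OFF in B.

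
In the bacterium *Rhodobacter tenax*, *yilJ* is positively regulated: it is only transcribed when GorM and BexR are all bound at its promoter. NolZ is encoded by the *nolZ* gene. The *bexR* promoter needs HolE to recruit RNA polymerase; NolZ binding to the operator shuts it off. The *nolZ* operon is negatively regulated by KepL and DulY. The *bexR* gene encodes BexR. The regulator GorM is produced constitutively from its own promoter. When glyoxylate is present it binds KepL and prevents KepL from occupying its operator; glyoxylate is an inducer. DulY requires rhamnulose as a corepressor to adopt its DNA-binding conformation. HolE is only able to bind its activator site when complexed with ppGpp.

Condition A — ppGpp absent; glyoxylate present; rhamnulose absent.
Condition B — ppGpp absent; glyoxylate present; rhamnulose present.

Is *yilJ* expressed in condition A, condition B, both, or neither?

Condition A:
GorM is produced constitutively and is active.
ppGpp is absent, so HolE is inactive.
Glyoxylate is present, so KepL is inactive.
Rhamnulose is absent, so DulY is inactive.
With no repressor bound, *nolZ* is transcribed.
So NolZ is produced and active.
With repressor NolZ bound, *bexR* is not transcribed.
So BexR is not produced.
Required activator BexR is absent, so *yilJ* is not transcribed.
→ *yilJ* is OFF in A.
Condition B:
GorM is produced constitutively and is active.
ppGpp is absent, so HolE is inactive.
Glyoxylate is present, so KepL is inactive.
Rhamnulose is present, so DulY is active.
With repressor DulY bound, *nolZ* is not transcribed.
So NolZ is not produced.
Required activator HolE is absent, so *bexR* is not transcribed.
So BexR is not produced.
Required activator BexR is absent, so *yilJ* is not transcribed.
→ *yilJ* is OFF in B.

neither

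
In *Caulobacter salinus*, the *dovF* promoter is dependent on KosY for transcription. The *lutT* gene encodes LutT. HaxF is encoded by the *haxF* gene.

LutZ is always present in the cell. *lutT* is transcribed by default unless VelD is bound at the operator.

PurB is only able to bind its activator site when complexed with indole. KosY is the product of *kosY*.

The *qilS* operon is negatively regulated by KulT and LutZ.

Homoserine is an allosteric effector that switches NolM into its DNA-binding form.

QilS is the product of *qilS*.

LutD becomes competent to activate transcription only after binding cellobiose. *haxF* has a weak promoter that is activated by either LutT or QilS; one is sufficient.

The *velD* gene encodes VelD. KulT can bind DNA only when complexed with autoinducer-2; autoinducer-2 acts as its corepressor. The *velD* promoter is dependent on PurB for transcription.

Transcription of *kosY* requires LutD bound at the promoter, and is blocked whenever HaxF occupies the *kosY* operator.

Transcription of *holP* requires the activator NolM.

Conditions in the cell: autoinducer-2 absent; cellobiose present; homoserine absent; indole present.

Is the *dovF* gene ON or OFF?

ON

Indole is present, so PurB is active.
No repressor is bound and PurB is active, so *velD* is transcribed.
So VelD is produced and active.
With repressor VelD bound, *lutT* is not transcribed.
So LutT is not produced.
Autoinducer-2 is absent, so KulT is inactive.
LutZ is produced constitutively and is active.
With repressor LutZ bound, *qilS* is not transcribed.
So QilS is not produced.
No activator is available at the *haxF* promoter, so *haxF* is not transcribed.
So HaxF is not produced.
Cellobiose is present, so LutD is active.
No repressor is bound and LutD is active, so *kosY* is transcribed.
So KosY is produced and active.
No repressor is bound and KosY is active, so *dovF* is transcribed.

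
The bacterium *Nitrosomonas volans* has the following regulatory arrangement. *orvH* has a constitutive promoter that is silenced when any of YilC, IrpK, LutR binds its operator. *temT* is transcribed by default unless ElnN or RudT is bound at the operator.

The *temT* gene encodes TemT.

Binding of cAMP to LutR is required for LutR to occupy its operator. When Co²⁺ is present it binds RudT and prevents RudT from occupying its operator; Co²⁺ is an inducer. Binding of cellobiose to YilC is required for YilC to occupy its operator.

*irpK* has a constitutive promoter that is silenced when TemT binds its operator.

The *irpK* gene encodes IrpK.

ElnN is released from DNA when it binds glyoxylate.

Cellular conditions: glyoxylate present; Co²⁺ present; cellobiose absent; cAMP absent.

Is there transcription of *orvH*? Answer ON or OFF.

ON

Cellobiose is absent, so YilC is inactive.
Glyoxylate is present, so ElnN is inactive.
Co²⁺ is present, so RudT is inactive.
With no repressor bound, *temT* is transcribed.
So TemT is produced and active.
With repressor TemT bound, *irpK* is not transcribed.
So IrpK is not produced.
cAMP is absent, so LutR is inactive.
With no repressor bound, *orvH* is transcribed.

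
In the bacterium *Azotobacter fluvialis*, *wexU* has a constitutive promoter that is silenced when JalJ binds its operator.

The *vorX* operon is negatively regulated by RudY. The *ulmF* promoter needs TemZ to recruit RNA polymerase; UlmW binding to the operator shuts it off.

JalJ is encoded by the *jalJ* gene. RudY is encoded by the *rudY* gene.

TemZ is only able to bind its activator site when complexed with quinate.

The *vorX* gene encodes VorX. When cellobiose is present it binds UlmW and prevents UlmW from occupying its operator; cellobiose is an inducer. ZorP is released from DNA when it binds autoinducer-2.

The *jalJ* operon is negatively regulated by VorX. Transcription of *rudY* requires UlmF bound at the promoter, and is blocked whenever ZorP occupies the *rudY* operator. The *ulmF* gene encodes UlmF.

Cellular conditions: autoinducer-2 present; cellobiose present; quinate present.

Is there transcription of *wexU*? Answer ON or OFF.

OFF

Cellobiose is present, so UlmW is inactive.
Quinate is present, so TemZ is active.
No repressor is bound and TemZ is active, so *ulmF* is transcribed.
So UlmF is produced and active.
Autoinducer-2 is present, so ZorP is inactive.
No repressor is bound and UlmF is active, so *rudY* is transcribed.
So RudY is produced and active.
With repressor RudY bound, *vorX* is not transcribed.
So VorX is not produced.
With no repressor bound, *jalJ* is transcribed.
So JalJ is produced and active.
With repressor JalJ bound, *wexU* is not transcribed.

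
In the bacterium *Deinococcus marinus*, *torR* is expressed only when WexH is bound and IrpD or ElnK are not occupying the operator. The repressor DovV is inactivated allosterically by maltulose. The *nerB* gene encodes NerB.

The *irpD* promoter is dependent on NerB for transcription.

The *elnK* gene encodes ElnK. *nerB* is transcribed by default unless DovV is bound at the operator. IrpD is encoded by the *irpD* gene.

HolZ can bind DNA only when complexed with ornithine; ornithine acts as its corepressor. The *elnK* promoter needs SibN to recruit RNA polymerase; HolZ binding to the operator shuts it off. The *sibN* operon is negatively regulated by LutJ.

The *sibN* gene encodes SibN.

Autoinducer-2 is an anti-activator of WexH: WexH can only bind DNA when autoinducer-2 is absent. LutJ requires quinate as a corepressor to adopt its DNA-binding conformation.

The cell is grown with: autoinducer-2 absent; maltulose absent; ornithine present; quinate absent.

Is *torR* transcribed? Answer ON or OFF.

Maltulose is absent, so DovV is active.
With repressor DovV bound, *nerB* is not transcribed.
So NerB is not produced.
Required activator NerB is absent, so *irpD* is not transcribed.
So IrpD is not produced.
Autoinducer-2 is absent, so WexH is active.
Ornithine is present, so HolZ is active.
Quinate is absent, so LutJ is inactive.
With no repressor bound, *sibN* is transcribed.
So SibN is produced and active.
With repressor HolZ bound, *elnK* is not transcribed.
So ElnK is not produced.
No repressor is bound and WexH is active, so *torR* is transcribed.

ON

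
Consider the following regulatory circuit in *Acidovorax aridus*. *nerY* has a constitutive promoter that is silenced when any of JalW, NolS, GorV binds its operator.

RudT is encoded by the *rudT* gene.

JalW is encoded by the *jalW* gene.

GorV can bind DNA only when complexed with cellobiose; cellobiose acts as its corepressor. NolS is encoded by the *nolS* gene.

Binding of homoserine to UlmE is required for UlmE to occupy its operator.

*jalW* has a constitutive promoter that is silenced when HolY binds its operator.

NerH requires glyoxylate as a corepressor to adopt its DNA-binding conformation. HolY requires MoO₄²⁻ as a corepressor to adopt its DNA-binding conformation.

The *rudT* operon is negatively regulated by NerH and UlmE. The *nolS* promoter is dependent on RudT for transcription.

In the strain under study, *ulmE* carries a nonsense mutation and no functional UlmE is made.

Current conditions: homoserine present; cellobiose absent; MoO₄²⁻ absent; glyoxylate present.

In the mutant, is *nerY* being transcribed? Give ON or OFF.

MoO₄²⁻ is absent, so HolY is inactive.
With no repressor bound, *jalW* is transcribed.
So JalW is produced and active.
Glyoxylate is present, so NerH is active.
UlmE is non-functional in this strain, so it has no effect.
With repressor NerH bound, *rudT* is not transcribed.
So RudT is not produced.
Required activator RudT is absent, so *nolS* is not transcribed.
So NolS is not produced.
Cellobiose is absent, so GorV is inactive.
With repressor JalW bound, *nerY* is not transcribed.

OFF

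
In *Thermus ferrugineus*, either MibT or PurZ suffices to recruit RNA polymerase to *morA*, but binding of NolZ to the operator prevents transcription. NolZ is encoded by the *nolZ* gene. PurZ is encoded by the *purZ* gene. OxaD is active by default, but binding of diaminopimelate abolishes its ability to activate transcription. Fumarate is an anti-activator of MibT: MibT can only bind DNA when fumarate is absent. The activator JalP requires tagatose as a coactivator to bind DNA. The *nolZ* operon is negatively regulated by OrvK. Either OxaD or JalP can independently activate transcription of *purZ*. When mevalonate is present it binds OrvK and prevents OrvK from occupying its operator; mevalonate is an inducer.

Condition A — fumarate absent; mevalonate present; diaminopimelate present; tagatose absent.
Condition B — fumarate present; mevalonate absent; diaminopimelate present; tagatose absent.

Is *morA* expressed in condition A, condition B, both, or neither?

Condition A:
Fumarate is absent, so MibT is active.
Mevalonate is present, so OrvK is inactive.
With no repressor bound, *nolZ* is transcribed.
So NolZ is produced and active.
Diaminopimelate is present, so OxaD is inactive.
Tagatose is absent, so JalP is inactive.
No activator is available at the *purZ* promoter, so *purZ* is not transcribed.
So PurZ is not produced.
With repressor NolZ bound, *morA* is not transcribed.
→ *morA* is OFF in A.
Condition B:
Fumarate is present, so MibT is inactive.
Mevalonate is absent, so OrvK is active.
With repressor OrvK bound, *nolZ* is not transcribed.
So NolZ is not produced.
Diaminopimelate is present, so OxaD is inactive.
Tagatose is absent, so JalP is inactive.
No activator is available at the *purZ* promoter, so *purZ* is not transcribed.
So PurZ is not produced.
No activator is available at the *morA* promoter, so *morA* is not transcribed.
→ *morA* is OFF in B.

neither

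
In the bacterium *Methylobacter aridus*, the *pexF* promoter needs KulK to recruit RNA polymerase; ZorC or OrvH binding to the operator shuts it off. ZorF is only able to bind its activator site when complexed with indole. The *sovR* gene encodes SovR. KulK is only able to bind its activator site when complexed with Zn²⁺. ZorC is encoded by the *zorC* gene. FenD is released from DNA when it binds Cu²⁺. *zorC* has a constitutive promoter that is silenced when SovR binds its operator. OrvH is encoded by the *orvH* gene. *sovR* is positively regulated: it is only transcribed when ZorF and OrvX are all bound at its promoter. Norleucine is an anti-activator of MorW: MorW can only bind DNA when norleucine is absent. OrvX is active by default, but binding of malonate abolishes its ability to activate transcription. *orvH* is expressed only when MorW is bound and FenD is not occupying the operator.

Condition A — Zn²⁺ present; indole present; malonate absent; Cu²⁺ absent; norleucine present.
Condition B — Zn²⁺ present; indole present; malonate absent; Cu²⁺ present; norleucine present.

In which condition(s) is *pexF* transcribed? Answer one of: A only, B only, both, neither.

Condition A:
Zn²⁺ is present, so KulK is active.
Indole is present, so ZorF is active.
Malonate is absent, so OrvX is active.
No repressor is bound and ZorF and OrvX are active, so *sovR* is transcribed.
So SovR is produced and active.
With repressor SovR bound, *zorC* is not transcribed.
So ZorC is not produced.
Cu²⁺ is absent, so FenD is active.
Norleucine is present, so MorW is inactive.
With repressor FenD bound, *orvH* is not transcribed.
So OrvH is not produced.
No repressor is bound and KulK is active, so *pexF* is transcribed.
→ *pexF* is ON in A.
Condition B:
Zn²⁺ is present, so KulK is active.
Indole is present, so ZorF is active.
Malonate is absent, so OrvX is active.
No repressor is bound and ZorF and OrvX are active, so *sovR* is transcribed.
So SovR is produced and active.
With repressor SovR bound, *zorC* is not transcribed.
So ZorC is not produced.
Cu²⁺ is present, so FenD is inactive.
Norleucine is present, so MorW is inactive.
Required activator MorW is absent, so *orvH* is not transcribed.
So OrvH is not produced.
No repressor is bound and KulK is active, so *pexF* is transcribed.
→ *pexF* is ON in B.

both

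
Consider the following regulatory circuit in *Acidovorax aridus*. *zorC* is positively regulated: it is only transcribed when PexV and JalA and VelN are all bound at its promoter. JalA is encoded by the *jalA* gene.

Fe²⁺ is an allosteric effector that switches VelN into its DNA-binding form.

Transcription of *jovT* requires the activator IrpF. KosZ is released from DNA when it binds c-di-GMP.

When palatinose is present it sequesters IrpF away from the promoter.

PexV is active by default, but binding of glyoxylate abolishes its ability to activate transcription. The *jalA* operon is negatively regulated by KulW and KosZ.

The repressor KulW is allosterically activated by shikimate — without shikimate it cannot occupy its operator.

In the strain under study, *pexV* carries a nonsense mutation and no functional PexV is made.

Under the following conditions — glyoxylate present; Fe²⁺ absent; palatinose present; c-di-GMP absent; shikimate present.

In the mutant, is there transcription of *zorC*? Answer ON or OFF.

OFF

PexV is non-functional in this strain, so it has no effect.
Shikimate is present, so KulW is active.
c-di-GMP is absent, so KosZ is active.
With repressor KulW bound, *jalA* is not transcribed.
So JalA is not produced.
Fe²⁺ is absent, so VelN is inactive.
Required activator PexV is absent, so *zorC* is not transcribed.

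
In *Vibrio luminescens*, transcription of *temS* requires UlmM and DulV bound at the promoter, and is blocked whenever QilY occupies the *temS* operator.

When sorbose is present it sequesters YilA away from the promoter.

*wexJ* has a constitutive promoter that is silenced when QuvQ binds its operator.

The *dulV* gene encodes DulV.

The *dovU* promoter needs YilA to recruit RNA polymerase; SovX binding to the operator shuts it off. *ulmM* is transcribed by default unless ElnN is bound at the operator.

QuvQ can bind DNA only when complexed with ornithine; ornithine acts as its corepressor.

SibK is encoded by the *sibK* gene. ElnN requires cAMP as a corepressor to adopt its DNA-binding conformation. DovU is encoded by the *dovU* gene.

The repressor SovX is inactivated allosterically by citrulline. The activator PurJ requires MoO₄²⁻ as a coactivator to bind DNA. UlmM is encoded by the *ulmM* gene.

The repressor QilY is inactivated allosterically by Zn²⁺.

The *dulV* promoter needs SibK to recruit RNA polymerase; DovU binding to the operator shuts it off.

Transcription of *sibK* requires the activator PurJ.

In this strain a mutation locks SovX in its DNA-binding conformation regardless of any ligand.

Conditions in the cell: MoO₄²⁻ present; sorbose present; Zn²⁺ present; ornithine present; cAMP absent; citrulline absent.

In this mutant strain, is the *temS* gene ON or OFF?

cAMP is absent, so ElnN is inactive.
With no repressor bound, *ulmM* is transcribed.
So UlmM is produced and active.
Zn²⁺ is present, so QilY is inactive.
MoO₄²⁻ is present, so PurJ is active.
No repressor is bound and PurJ is active, so *sibK* is transcribed.
So SibK is produced and active.
Sorbose is present, so YilA is inactive.
SovX is constitutively active in this strain.
With repressor SovX bound, *dovU* is not transcribed.
So DovU is not produced.
No repressor is bound and SibK is active, so *dulV* is transcribed.
So DulV is produced and active.
No repressor is bound and UlmM and DulV are active, so *temS* is transcribed.

ON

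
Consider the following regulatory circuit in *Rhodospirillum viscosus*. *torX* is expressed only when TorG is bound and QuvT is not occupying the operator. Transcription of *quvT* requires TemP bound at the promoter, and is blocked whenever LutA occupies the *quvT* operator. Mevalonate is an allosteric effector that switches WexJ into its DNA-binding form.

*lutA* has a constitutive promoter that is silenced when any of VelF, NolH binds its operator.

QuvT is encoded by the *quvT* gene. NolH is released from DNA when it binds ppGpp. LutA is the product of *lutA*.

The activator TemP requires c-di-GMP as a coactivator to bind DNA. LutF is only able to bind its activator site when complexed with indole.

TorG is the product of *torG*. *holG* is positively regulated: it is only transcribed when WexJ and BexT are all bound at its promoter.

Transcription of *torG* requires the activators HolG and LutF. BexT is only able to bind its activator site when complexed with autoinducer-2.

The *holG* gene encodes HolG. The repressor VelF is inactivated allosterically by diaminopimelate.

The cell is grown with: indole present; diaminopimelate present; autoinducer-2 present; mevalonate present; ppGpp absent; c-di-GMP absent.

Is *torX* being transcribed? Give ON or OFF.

Mevalonate is present, so WexJ is active.
Autoinducer-2 is present, so BexT is active.
No repressor is bound and WexJ and BexT are active, so *holG* is transcribed.
So HolG is produced and active.
Indole is present, so LutF is active.
No repressor is bound and HolG and LutF are active, so *torG* is transcribed.
So TorG is produced and active.
Diaminopimelate is present, so VelF is inactive.
ppGpp is absent, so NolH is active.
With repressor NolH bound, *lutA* is not transcribed.
So LutA is not produced.
c-di-GMP is absent, so TemP is inactive.
Required activator TemP is absent, so *quvT* is not transcribed.
So QuvT is not produced.
No repressor is bound and TorG is active, so *torX* is transcribed.

ON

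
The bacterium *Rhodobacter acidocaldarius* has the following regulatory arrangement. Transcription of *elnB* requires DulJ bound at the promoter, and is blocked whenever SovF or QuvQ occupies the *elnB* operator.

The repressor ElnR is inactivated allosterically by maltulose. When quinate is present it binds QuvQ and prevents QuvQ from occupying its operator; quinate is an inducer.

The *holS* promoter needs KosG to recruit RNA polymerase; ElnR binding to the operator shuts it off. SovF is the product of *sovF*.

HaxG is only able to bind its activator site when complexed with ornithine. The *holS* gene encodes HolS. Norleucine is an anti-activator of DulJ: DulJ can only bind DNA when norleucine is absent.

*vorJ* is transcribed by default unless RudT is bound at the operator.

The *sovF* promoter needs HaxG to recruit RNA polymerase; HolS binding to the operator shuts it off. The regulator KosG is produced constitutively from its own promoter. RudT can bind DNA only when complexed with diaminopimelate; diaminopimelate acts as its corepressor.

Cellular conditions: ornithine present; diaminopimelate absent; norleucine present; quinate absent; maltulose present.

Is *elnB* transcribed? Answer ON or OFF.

OFF

Norleucine is present, so DulJ is inactive.
Ornithine is present, so HaxG is active.
KosG is produced constitutively and is active.
Maltulose is present, so ElnR is inactive.
No repressor is bound and KosG is active, so *holS* is transcribed.
So HolS is produced and active.
With repressor HolS bound, *sovF* is not transcribed.
So SovF is not produced.
Quinate is absent, so QuvQ is active.
With repressor QuvQ bound, *elnB* is not transcribed.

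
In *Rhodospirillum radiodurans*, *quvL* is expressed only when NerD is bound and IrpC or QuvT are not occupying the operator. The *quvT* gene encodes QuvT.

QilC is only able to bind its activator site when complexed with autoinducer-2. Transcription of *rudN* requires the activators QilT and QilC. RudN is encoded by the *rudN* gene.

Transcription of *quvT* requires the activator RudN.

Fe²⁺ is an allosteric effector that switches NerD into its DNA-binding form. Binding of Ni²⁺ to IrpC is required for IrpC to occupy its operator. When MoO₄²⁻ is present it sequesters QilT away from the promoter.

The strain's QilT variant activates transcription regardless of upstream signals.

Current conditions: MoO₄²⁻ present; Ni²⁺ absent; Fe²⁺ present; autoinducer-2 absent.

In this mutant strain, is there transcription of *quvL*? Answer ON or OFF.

Ni²⁺ is absent, so IrpC is inactive.
QilT is constitutively active in this strain.
Autoinducer-2 is absent, so QilC is inactive.
Required activator QilC is absent, so *rudN* is not transcribed.
So RudN is not produced.
Required activator RudN is absent, so *quvT* is not transcribed.
So QuvT is not produced.
Fe²⁺ is present, so NerD is active.
No repressor is bound and NerD is active, so *quvL* is transcribed.

ON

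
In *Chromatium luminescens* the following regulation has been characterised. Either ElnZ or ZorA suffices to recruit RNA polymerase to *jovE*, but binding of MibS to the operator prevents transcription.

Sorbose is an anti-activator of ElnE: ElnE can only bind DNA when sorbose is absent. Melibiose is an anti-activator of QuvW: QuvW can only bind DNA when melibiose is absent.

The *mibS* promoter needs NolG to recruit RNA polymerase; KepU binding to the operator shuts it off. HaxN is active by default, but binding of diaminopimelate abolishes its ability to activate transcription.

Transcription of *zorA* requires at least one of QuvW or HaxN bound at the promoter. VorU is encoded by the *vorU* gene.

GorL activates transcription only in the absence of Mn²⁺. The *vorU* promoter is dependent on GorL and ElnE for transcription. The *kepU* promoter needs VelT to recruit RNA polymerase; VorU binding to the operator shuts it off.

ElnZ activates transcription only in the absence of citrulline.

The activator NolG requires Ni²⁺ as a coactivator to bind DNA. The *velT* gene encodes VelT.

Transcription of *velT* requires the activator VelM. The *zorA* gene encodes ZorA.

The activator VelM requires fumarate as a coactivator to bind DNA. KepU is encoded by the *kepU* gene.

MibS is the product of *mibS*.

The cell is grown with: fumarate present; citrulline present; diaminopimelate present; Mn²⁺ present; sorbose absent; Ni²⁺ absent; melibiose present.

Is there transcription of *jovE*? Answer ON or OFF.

Citrulline is present, so ElnZ is inactive.
Melibiose is present, so QuvW is inactive.
Diaminopimelate is present, so HaxN is inactive.
No activator is available at the *zorA* promoter, so *zorA* is not transcribed.
So ZorA is not produced.
Ni²⁺ is absent, so NolG is inactive.
Mn²⁺ is present, so GorL is inactive.
Sorbose is absent, so ElnE is active.
Required activator GorL is absent, so *vorU* is not transcribed.
So VorU is not produced.
Fumarate is present, so VelM is active.
No repressor is bound and VelM is active, so *velT* is transcribed.
So VelT is produced and active.
No repressor is bound and VelT is active, so *kepU* is transcribed.
So KepU is produced and active.
With repressor KepU bound, *mibS* is not transcribed.
So MibS is not produced.
No activator is available at the *jovE* promoter, so *jovE* is not transcribed.

OFF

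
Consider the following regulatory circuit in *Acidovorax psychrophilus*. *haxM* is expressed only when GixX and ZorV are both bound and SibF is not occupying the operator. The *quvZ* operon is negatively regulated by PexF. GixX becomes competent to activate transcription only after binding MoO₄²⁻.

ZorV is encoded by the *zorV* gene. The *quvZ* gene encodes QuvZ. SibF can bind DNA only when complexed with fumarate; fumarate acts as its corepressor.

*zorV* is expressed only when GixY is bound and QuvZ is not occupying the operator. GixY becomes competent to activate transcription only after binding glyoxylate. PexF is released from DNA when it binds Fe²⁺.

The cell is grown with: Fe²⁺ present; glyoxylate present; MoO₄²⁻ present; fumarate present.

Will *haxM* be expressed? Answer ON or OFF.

Fumarate is present, so SibF is active.
MoO₄²⁻ is present, so GixX is active.
Fe²⁺ is present, so PexF is inactive.
With no repressor bound, *quvZ* is transcribed.
So QuvZ is produced and active.
Glyoxylate is present, so GixY is active.
With repressor QuvZ bound, *zorV* is not transcribed.
So ZorV is not produced.
With repressor SibF bound, *haxM* is not transcribed.

OFF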